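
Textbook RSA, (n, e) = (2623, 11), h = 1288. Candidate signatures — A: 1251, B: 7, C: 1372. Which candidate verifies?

A

Candidate A: Squares mod 2623: 1251^1≡1251, 1251^2≡1693, 1251^4≡1933, 1251^8≡1337; 11 = 8 + 2 + 1, so 1251^11 ≡ 1337·1693·1251 ≡ 1288 (mod 2623)
  → matches h = 1288
Candidate B: Squares mod 2623: 7^1≡7, 7^2≡49, 7^4≡2401, 7^8≡2070; 11 = 8 + 2 + 1, so 7^11 ≡ 2070·49·7 ≡ 1800 (mod 2623)
Candidate C: Squares mod 2623: 1372^1≡1372, 1372^2≡1693, 1372^4≡1933, 1372^8≡1337; 11 = 8 + 2 + 1, so 1372^11 ≡ 1337·1693·1372 ≡ 1335 (mod 2623)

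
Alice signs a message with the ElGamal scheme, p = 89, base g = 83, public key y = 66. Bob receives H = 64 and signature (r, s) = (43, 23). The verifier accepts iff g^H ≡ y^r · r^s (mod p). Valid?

Left side g^H mod p:
83^2 = 6889 ≡ 36
83^4 ≡ 36^2 = 1296 ≡ 50
83^8 ≡ 50^2 = 2500 ≡ 8
83^16 ≡ 8^2 = 64
83^32 ≡ 64^2 = 4096 ≡ 2
83^64 ≡ 2^2 = 4
Right side y^r · r^s mod p:
66^2 = 4356 ≡ 84
66^4 ≡ 84^2 = 7056 ≡ 25
66^8 ≡ 25^2 = 625 ≡ 2
66^16 ≡ 2^2 = 4
66^32 ≡ 4^2 = 16
43 = 32 + 8 + 2 + 1, so 66^43 ≡ 16·2·84·66 ≡ 31 (mod 89)
43^2 = 1849 ≡ 69
43^4 ≡ 69^2 = 4761 ≡ 44
43^8 ≡ 44^2 = 1936 ≡ 67
43^16 ≡ 67^2 = 4489 ≡ 39
23 = 16 + 4 + 2 + 1, so 43^23 ≡ 39·44·69·43 ≡ 38 (mod 89)
31·38 = 1178 ≡ 21 (mod 89)
4 ≠ 21, so verification fails.

no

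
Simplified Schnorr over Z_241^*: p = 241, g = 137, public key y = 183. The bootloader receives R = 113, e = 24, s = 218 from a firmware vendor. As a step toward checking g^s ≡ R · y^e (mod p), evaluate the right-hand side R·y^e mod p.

191

183^24 mod 241 = 87
R · y^e ≡ 113·87 = 9831 ≡ 191 (mod 241)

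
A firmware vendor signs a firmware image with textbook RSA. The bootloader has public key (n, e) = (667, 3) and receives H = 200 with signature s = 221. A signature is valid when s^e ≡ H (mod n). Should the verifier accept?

Squares mod 667: s^1≡221, s^2≡150
3 = 2 + 1, so s^3 ≡ 150·221 ≡ 467 (mod 667)
The recovered value 467 does not match the digest 200.

reject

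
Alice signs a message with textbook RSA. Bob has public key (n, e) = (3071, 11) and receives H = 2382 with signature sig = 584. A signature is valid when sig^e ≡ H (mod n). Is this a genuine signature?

sig^11 mod 3071 = 689
The recovered value 689 does not match the digest 2382.

forged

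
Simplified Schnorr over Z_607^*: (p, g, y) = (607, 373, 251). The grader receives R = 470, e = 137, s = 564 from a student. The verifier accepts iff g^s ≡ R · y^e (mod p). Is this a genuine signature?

genuine

g^s mod p:
373^2 = 139129 ≡ 126
373^4 ≡ 126^2 = 15876 ≡ 94
373^8 ≡ 94^2 = 8836 ≡ 338
373^16 ≡ 338^2 = 114244 ≡ 128
373^32 ≡ 128^2 = 16384 ≡ 602
373^64 ≡ 602^2 = 362404 ≡ 25
373^128 ≡ 25^2 = 625 ≡ 18
373^256 ≡ 18^2 = 324
373^512 ≡ 324^2 = 104976 ≡ 572
564 = 512 + 32 + 16 + 4, so 373^564 ≡ 572·602·128·94 ≡ 524 (mod 607)
R · y^e mod p:
251^2 = 63001 ≡ 480
251^4 ≡ 480^2 = 230400 ≡ 347
251^8 ≡ 347^2 = 120409 ≡ 223
251^16 ≡ 223^2 = 49729 ≡ 562
251^32 ≡ 562^2 = 315844 ≡ 204
251^64 ≡ 204^2 = 41616 ≡ 340
251^128 ≡ 340^2 = 115600 ≡ 270
137 = 128 + 8 + 1, so 251^137 ≡ 270·223·251 ≡ 231 (mod 607)
470·231 = 108570 ≡ 524 (mod 607)
524 ≡ 524 (mod 607); signature holds.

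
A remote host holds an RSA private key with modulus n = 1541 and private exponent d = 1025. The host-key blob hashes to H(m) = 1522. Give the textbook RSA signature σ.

108

(H(m))^2 ≡ 1522^2 = 2316484 ≡ 361
(H(m))^4 ≡ 361^2 = 130321 ≡ 877
(H(m))^8 ≡ 877^2 = 769129 ≡ 170
(H(m))^16 ≡ 170^2 = 28900 ≡ 1162
(H(m))^32 ≡ 1162^2 = 1350244 ≡ 328
(H(m))^64 ≡ 328^2 = 107584 ≡ 1255
(H(m))^128 ≡ 1255^2 = 1575025 ≡ 123
(H(m))^256 ≡ 123^2 = 15129 ≡ 1260
(H(m))^512 ≡ 1260^2 = 1587600 ≡ 370
(H(m))^1024 ≡ 370^2 = 136900 ≡ 1292
1025 = 1024 + 1, so (H(m))^1025 ≡ 1292·1522 ≡ 108 (mod 1541)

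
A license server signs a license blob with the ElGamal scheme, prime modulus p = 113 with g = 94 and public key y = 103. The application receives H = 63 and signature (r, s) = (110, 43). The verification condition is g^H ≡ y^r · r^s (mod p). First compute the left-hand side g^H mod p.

42

94^2 = 8836 ≡ 22
94^4 ≡ 22^2 = 484 ≡ 32
94^8 ≡ 32^2 = 1024 ≡ 7
94^16 ≡ 7^2 = 49
94^32 ≡ 49^2 = 2401 ≡ 28
63 = 32 + 16 + 8 + 4 + 2 + 1, so 94^63 ≡ 28·49·7·32·22·94 ≡ 42 (mod 113)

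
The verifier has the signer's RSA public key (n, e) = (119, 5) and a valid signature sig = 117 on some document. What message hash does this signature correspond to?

sig^5 mod 119 = 87

87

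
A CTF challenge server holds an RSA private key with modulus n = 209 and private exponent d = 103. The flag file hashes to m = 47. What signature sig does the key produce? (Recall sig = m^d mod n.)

m^2 ≡ 47^2 = 2209 ≡ 119
m^4 ≡ 119^2 = 14161 ≡ 158
m^8 ≡ 158^2 = 24964 ≡ 93
m^16 ≡ 93^2 = 8649 ≡ 80
m^32 ≡ 80^2 = 6400 ≡ 130
m^64 ≡ 130^2 = 16900 ≡ 180
103 = 64 + 32 + 4 + 2 + 1, so m^103 ≡ 180·130·158·119·47 ≡ 82 (mod 209)

82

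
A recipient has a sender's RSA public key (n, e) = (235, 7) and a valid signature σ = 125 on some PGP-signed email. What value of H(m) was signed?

15

σ^2 ≡ 125^2 = 15625 ≡ 115
σ^4 ≡ 115^2 = 13225 ≡ 65
7 = 4 + 2 + 1, so σ^7 ≡ 65·115·125 ≡ 15 (mod 235)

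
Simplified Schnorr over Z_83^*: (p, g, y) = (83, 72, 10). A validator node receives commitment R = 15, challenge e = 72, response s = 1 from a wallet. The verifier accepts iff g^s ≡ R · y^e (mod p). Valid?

g^s mod p:
72^1 mod 83 = 72
R · y^e mod p:
10^2 = 100 ≡ 17
10^4 ≡ 17^2 = 289 ≡ 40
10^8 ≡ 40^2 = 1600 ≡ 23
10^16 ≡ 23^2 = 529 ≡ 31
10^32 ≡ 31^2 = 961 ≡ 48
10^64 ≡ 48^2 = 2304 ≡ 63
72 = 64 + 8, so 10^72 ≡ 63·23 ≡ 38 (mod 83)
15·38 = 570 ≡ 72 (mod 83)
72 ≡ 72 (mod 83); signature holds.

yes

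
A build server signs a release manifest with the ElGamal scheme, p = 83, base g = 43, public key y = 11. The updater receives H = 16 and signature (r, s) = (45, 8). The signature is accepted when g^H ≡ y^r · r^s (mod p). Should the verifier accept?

accept

Left side g^H mod p:
Squares mod 83: 43^1≡43, 43^2≡23, 43^4≡31, 43^8≡48, 43^16≡63
43^16 ≡ 63 (mod 83)
Right side y^r · r^s mod p:
Squares mod 83: 11^1≡11, 11^2≡38, 11^4≡33, 11^8≡10, 11^16≡17, 11^32≡40
45 = 32 + 8 + 4 + 1, so 11^45 ≡ 40·10·33·11 ≡ 33 (mod 83)
Squares mod 83: 45^1≡45, 45^2≡33, 45^4≡10, 45^8≡17
45^8 ≡ 17 (mod 83)
33·17 = 561 ≡ 63 (mod 83)
63 ≡ 63 (mod 83), so the signature is genuine.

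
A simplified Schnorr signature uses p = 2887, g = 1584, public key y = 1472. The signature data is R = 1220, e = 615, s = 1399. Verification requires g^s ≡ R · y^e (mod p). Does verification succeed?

fails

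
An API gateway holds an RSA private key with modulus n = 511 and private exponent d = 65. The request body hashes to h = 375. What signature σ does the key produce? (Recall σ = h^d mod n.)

h^65 mod 511 = 156

156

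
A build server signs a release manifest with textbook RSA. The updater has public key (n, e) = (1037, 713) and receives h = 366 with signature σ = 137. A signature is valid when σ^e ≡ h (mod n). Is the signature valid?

invalid

Squares mod 1037: σ^1≡137, σ^2≡103, σ^4≡239, σ^8≡86, σ^16≡137, σ^32≡103, σ^64≡239, σ^128≡86, σ^256≡137, σ^512≡103
713 = 512 + 128 + 64 + 8 + 1, so σ^713 ≡ 103·86·239·86·137 ≡ 86 (mod 1037)
The recovered value 86 does not match the digest 366.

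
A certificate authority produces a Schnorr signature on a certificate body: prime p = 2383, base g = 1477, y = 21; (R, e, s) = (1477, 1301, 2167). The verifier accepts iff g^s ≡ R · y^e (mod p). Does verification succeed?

fails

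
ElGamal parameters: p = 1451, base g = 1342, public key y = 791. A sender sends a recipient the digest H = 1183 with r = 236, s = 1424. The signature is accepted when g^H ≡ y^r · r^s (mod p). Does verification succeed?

Left side g^H mod p:
Squares mod 1451: 1342^1≡1342, 1342^2≡273, 1342^4≡528, 1342^8≡192, 1342^16≡589, 1342^32≡132, 1342^64≡12, 1342^128≡144, 1342^256≡422, 1342^512≡1062, 1342^1024≡417
1183 = 1024 + 128 + 16 + 8 + 4 + 2 + 1, so 1342^1183 ≡ 417·144·589·192·528·273·1342 ≡ 31 (mod 1451)
Right side y^r · r^s mod p:
Squares mod 1451: 791^1≡791, 791^2≡300, 791^4≡38, 791^8≡1444, 791^16≡49, 791^32≡950, 791^64≡1429, 791^128≡484
236 = 128 + 64 + 32 + 8 + 4, so 791^236 ≡ 484·1429·950·1444·38 ≡ 690 (mod 1451)
Squares mod 1451: 236^1≡236, 236^2≡558, 236^4≡850, 236^8≡1353, 236^16≡898, 236^32≡1099, 236^64≡569, 236^128≡188, 236^256≡520, 236^512≡514, 236^1024≡114
1424 = 1024 + 256 + 128 + 16, so 236^1424 ≡ 114·520·188·898 ≡ 186 (mod 1451)
690·186 = 128340 ≡ 652 (mod 1451)
31 ≠ 652, so verification fails.

fails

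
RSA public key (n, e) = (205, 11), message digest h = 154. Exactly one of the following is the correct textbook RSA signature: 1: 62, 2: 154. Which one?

Candidate 1: 62^2 = 3844 ≡ 154; 62^4 ≡ 154^2 = 23716 ≡ 141; 62^8 ≡ 141^2 = 19881 ≡ 201; 11 = 8 + 2 + 1, so 62^11 ≡ 201·154·62 ≡ 143 (mod 205)
Candidate 2: 154^2 = 23716 ≡ 141; 154^4 ≡ 141^2 = 19881 ≡ 201; 154^8 ≡ 201^2 = 40401 ≡ 16; 11 = 8 + 2 + 1, so 154^11 ≡ 16·141·154 ≡ 154 (mod 205)
  → matches h = 154

2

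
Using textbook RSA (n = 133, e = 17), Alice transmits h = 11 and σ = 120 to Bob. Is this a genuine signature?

forged

σ^2 ≡ 120^2 = 14400 ≡ 36
σ^4 ≡ 36^2 = 1296 ≡ 99
σ^8 ≡ 99^2 = 9801 ≡ 92
σ^16 ≡ 92^2 = 8464 ≡ 85
17 = 16 + 1, so σ^17 ≡ 85·120 ≡ 92 (mod 133)
The recovered value 92 does not match the digest 11.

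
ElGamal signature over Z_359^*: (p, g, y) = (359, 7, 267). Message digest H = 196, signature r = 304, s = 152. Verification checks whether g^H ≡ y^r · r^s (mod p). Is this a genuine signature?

genuine

Left side g^H mod p:
Squares mod 359: 7^1≡7, 7^2≡49, 7^4≡247, 7^8≡338, 7^16≡82, 7^32≡262, 7^64≡75, 7^128≡240
196 = 128 + 64 + 4, so 7^196 ≡ 240·75·247 ≡ 144 (mod 359)
Right side y^r · r^s mod p:
Squares mod 359: 267^1≡267, 267^2≡207, 267^4≡128, 267^8≡229, 267^16≡27, 267^32≡11, 267^64≡121, 267^128≡281, 267^256≡340
304 = 256 + 32 + 16, so 267^304 ≡ 340·11·27 ≡ 101 (mod 359)
Squares mod 359: 304^1≡304, 304^2≡153, 304^4≡74, 304^8≡91, 304^16≡24, 304^32≡217, 304^64≡60, 304^128≡10
152 = 128 + 16 + 8, so 304^152 ≡ 10·24·91 ≡ 300 (mod 359)
101·300 = 30300 ≡ 144 (mod 359)
144 ≡ 144 (mod 359), so the signature is genuine.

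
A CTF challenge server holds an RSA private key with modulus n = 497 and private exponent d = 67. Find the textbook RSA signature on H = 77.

H^2 ≡ 77^2 = 5929 ≡ 462
H^4 ≡ 462^2 = 213444 ≡ 231
H^8 ≡ 231^2 = 53361 ≡ 182
H^16 ≡ 182^2 = 33124 ≡ 322
H^32 ≡ 322^2 = 103684 ≡ 308
H^64 ≡ 308^2 = 94864 ≡ 434
67 = 64 + 2 + 1, so H^67 ≡ 434·462·77 ≡ 308 (mod 497)

308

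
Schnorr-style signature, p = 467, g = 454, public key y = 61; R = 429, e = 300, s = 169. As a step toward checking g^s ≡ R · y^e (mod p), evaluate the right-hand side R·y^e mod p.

61^2 = 3721 ≡ 452
61^4 ≡ 452^2 = 204304 ≡ 225
61^8 ≡ 225^2 = 50625 ≡ 189
61^16 ≡ 189^2 = 35721 ≡ 229
61^32 ≡ 229^2 = 52441 ≡ 137
61^64 ≡ 137^2 = 18769 ≡ 89
61^128 ≡ 89^2 = 7921 ≡ 449
61^256 ≡ 449^2 = 201601 ≡ 324
300 = 256 + 32 + 8 + 4, so 61^300 ≡ 324·137·189·225 ≡ 177 (mod 467)
R · y^e ≡ 429·177 = 75933 ≡ 279 (mod 467)

279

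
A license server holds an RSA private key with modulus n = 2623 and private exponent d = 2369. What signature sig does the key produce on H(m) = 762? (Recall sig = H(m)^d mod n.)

185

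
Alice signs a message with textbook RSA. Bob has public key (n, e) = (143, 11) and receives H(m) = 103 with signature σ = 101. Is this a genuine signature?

σ^2 ≡ 101^2 = 10201 ≡ 48
σ^4 ≡ 48^2 = 2304 ≡ 16
σ^8 ≡ 16^2 = 256 ≡ 113
11 = 8 + 2 + 1, so σ^11 ≡ 113·48·101 ≡ 134 (mod 143)
The recovered value 134 does not match the digest 103.

forged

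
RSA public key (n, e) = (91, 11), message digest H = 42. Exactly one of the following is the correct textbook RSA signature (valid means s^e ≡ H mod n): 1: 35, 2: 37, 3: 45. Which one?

1

Candidate 1: Squares mod 91: 35^1≡35, 35^2≡42, 35^4≡35, 35^8≡42; 11 = 8 + 2 + 1, so 35^11 ≡ 42·42·35 ≡ 42 (mod 91)
  → matches H = 42
Candidate 2: Squares mod 91: 37^1≡37, 37^2≡4, 37^4≡16, 37^8≡74; 11 = 8 + 2 + 1, so 37^11 ≡ 74·4·37 ≡ 32 (mod 91)
Candidate 3: Squares mod 91: 45^1≡45, 45^2≡23, 45^4≡74, 45^8≡16; 11 = 8 + 2 + 1, so 45^11 ≡ 16·23·45 ≡ 89 (mod 91)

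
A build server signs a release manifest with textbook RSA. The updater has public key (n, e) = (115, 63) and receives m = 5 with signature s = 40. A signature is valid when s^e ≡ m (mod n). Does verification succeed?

passes

s^63 mod 115 = 5
Since 5 equals the digest 5, verification succeeds.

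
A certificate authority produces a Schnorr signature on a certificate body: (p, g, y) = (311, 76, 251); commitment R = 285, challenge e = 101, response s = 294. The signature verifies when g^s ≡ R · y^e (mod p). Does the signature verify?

does not verify

g^s mod p:
76^2 = 5776 ≡ 178
76^4 ≡ 178^2 = 31684 ≡ 273
76^8 ≡ 273^2 = 74529 ≡ 200
76^16 ≡ 200^2 = 40000 ≡ 192
76^32 ≡ 192^2 = 36864 ≡ 166
76^64 ≡ 166^2 = 27556 ≡ 188
76^128 ≡ 188^2 = 35344 ≡ 201
76^256 ≡ 201^2 = 40401 ≡ 282
294 = 256 + 32 + 4 + 2, so 76^294 ≡ 282·166·273·178 ≡ 196 (mod 311)
R · y^e mod p:
251^2 = 63001 ≡ 179
251^4 ≡ 179^2 = 32041 ≡ 8
251^8 ≡ 8^2 = 64
251^16 ≡ 64^2 = 4096 ≡ 53
251^32 ≡ 53^2 = 2809 ≡ 10
251^64 ≡ 10^2 = 100
101 = 64 + 32 + 4 + 1, so 251^101 ≡ 100·10·8·251 ≡ 184 (mod 311)
285·184 = 52440 ≡ 192 (mod 311)
196 ≠ 192; the check fails.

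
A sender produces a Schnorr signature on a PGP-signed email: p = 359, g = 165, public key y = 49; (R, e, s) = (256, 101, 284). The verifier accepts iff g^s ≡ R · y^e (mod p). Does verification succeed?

fails

g^s mod p:
Squares mod 359: 165^1≡165, 165^2≡300, 165^4≡250, 165^8≡34, 165^16≡79, 165^32≡138, 165^64≡17, 165^128≡289, 165^256≡233
284 = 256 + 16 + 8 + 4, so 165^284 ≡ 233·79·34·250 ≡ 120 (mod 359)
R · y^e mod p:
Squares mod 359: 49^1≡49, 49^2≡247, 49^4≡338, 49^8≡82, 49^16≡262, 49^32≡75, 49^64≡240
101 = 64 + 32 + 4 + 1, so 49^101 ≡ 240·75·338·49 ≡ 246 (mod 359)
256·246 = 62976 ≡ 151 (mod 359)
120 ≠ 151; the check fails.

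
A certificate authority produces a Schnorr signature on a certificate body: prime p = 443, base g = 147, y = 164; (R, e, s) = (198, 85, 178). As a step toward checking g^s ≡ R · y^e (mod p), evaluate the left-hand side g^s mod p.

41

147^2 = 21609 ≡ 345
147^4 ≡ 345^2 = 119025 ≡ 301
147^8 ≡ 301^2 = 90601 ≡ 229
147^16 ≡ 229^2 = 52441 ≡ 167
147^32 ≡ 167^2 = 27889 ≡ 423
147^64 ≡ 423^2 = 178929 ≡ 400
147^128 ≡ 400^2 = 160000 ≡ 77
178 = 128 + 32 + 16 + 2, so 147^178 ≡ 77·423·167·345 ≡ 41 (mod 443)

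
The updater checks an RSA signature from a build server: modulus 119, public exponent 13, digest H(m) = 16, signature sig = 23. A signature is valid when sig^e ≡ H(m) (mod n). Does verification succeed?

Squares mod 119: sig^1≡23, sig^2≡53, sig^4≡72, sig^8≡67
13 = 8 + 4 + 1, so sig^13 ≡ 67·72·23 ≡ 44 (mod 119)
sig^13 mod 119 = 44, but H(m) = 16.

fails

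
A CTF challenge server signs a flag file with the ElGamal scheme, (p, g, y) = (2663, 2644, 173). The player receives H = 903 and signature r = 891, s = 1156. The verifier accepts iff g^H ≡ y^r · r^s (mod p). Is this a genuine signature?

genuine

Left side g^H mod p:
2644^2 = 6990736 ≡ 361
2644^4 ≡ 361^2 = 130321 ≡ 2497
2644^8 ≡ 2497^2 = 6235009 ≡ 926
2644^16 ≡ 926^2 = 857476 ≡ 2653
2644^32 ≡ 2653^2 = 7038409 ≡ 100
2644^64 ≡ 100^2 = 10000 ≡ 2011
2644^128 ≡ 2011^2 = 4044121 ≡ 1687
2644^256 ≡ 1687^2 = 2845969 ≡ 1885
2644^512 ≡ 1885^2 = 3553225 ≡ 783
903 = 512 + 256 + 128 + 4 + 2 + 1, so 2644^903 ≡ 783·1885·1687·2497·361·2644 ≡ 1804 (mod 2663)
Right side y^r · r^s mod p:
173^2 = 29929 ≡ 636
173^4 ≡ 636^2 = 404496 ≡ 2383
173^8 ≡ 2383^2 = 5678689 ≡ 1173
173^16 ≡ 1173^2 = 1375929 ≡ 1821
173^32 ≡ 1821^2 = 3316041 ≡ 606
173^64 ≡ 606^2 = 367236 ≡ 2405
173^128 ≡ 2405^2 = 5784025 ≡ 2652
173^256 ≡ 2652^2 = 7033104 ≡ 121
173^512 ≡ 121^2 = 14641 ≡ 1326
891 = 512 + 256 + 64 + 32 + 16 + 8 + 2 + 1, so 173^891 ≡ 1326·121·2405·606·1821·1173·636·173 ≡ 1867 (mod 2663)
891^2 = 793881 ≡ 307
891^4 ≡ 307^2 = 94249 ≡ 1044
891^8 ≡ 1044^2 = 1089936 ≡ 769
891^16 ≡ 769^2 = 591361 ≡ 175
891^32 ≡ 175^2 = 30625 ≡ 1332
891^64 ≡ 1332^2 = 1774224 ≡ 666
891^128 ≡ 666^2 = 443556 ≡ 1498
891^256 ≡ 1498^2 = 2244004 ≡ 1758
891^512 ≡ 1758^2 = 3090564 ≡ 1484
891^1024 ≡ 1484^2 = 2202256 ≡ 2618
1156 = 1024 + 128 + 4, so 891^1156 ≡ 2618·1498·1044 ≡ 1724 (mod 2663)
1867·1724 = 3218708 ≡ 1804 (mod 2663)
1804 ≡ 1804 (mod 2663), so the signature is genuine.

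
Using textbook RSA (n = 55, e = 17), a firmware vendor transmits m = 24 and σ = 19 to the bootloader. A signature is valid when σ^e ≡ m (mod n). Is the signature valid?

valid

Squares mod 55: σ^1≡19, σ^2≡31, σ^4≡26, σ^8≡16, σ^16≡36
17 = 16 + 1, so σ^17 ≡ 36·19 ≡ 24 (mod 55)
σ^17 mod 55 = 24 matches m.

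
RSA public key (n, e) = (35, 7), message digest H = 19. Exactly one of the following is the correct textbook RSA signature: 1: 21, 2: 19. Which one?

Candidate 1: 21^2 = 441 ≡ 21; 21^4 ≡ 21^2 = 441 ≡ 21; 7 = 4 + 2 + 1, so 21^7 ≡ 21·21·21 ≡ 21 (mod 35)
Candidate 2: 19^2 = 361 ≡ 11; 19^4 ≡ 11^2 = 121 ≡ 16; 7 = 4 + 2 + 1, so 19^7 ≡ 16·11·19 ≡ 19 (mod 35)
  → matches H = 19

2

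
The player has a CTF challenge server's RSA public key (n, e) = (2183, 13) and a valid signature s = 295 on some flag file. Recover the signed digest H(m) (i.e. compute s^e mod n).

Squares mod 2183: s^1≡295, s^2≡1888, s^4≡1888, s^8≡1888
13 = 8 + 4 + 1, so s^13 ≡ 1888·1888·295 ≡ 295 (mod 2183)

295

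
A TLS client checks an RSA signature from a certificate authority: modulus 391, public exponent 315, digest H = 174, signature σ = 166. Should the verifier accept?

reject

Squares mod 391: σ^1≡166, σ^2≡186, σ^4≡188, σ^8≡154, σ^16≡256, σ^32≡239, σ^64≡35, σ^128≡52, σ^256≡358
315 = 256 + 32 + 16 + 8 + 2 + 1, so σ^315 ≡ 358·239·256·154·186·166 ≡ 293 (mod 391)
The recovered value 293 does not match the digest 174.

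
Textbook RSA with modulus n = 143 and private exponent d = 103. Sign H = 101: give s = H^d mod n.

140

H^2 ≡ 101^2 = 10201 ≡ 48
H^4 ≡ 48^2 = 2304 ≡ 16
H^8 ≡ 16^2 = 256 ≡ 113
H^16 ≡ 113^2 = 12769 ≡ 42
H^32 ≡ 42^2 = 1764 ≡ 48
H^64 ≡ 48^2 = 2304 ≡ 16
103 = 64 + 32 + 4 + 2 + 1, so H^103 ≡ 16·48·16·48·101 ≡ 140 (mod 143)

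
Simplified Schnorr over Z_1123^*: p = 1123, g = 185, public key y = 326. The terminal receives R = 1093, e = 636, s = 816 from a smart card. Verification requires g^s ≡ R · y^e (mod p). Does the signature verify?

verifies

g^s mod p:
Squares mod 1123: 185^1≡185, 185^2≡535, 185^4≡983, 185^8≡509, 185^16≡791, 185^32≡170, 185^64≡825, 185^128≡87, 185^256≡831, 185^512≡1039
816 = 512 + 256 + 32 + 16, so 185^816 ≡ 1039·831·170·791 ≡ 1085 (mod 1123)
R · y^e mod p:
Squares mod 1123: 326^1≡326, 326^2≡714, 326^4≡1077, 326^8≡993, 326^16≡55, 326^32≡779, 326^64≡421, 326^128≡930, 326^256≡190, 326^512≡164
636 = 512 + 64 + 32 + 16 + 8 + 4, so 326^636 ≡ 164·421·779·55·993·1077 ≡ 151 (mod 1123)
1093·151 = 165043 ≡ 1085 (mod 1123)
1085 ≡ 1085 (mod 1123); signature holds.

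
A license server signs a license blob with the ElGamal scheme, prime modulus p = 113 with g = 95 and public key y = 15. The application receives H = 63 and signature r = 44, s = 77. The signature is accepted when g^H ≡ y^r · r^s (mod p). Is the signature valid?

Left side g^H mod p:
Squares mod 113: 95^1≡95, 95^2≡98, 95^4≡112, 95^8≡1, 95^16≡1, 95^32≡1
63 = 32 + 16 + 8 + 4 + 2 + 1, so 95^63 ≡ 1·1·1·112·98·95 ≡ 69 (mod 113)
Right side y^r · r^s mod p:
Squares mod 113: 15^1≡15, 15^2≡112, 15^4≡1, 15^8≡1, 15^16≡1, 15^32≡1
44 = 32 + 8 + 4, so 15^44 ≡ 1·1·1 ≡ 1 (mod 113)
Squares mod 113: 44^1≡44, 44^2≡15, 44^4≡112, 44^8≡1, 44^16≡1, 44^32≡1, 44^64≡1
77 = 64 + 8 + 4 + 1, so 44^77 ≡ 1·1·112·44 ≡ 69 (mod 113)
1·69 = 69 ≡ 69 (mod 113)
69 ≡ 69 (mod 113), so the signature is genuine.

valid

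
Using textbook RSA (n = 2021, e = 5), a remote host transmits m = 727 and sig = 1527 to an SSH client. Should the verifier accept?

accept

sig^2 ≡ 1527^2 = 2331729 ≡ 1516
sig^4 ≡ 1516^2 = 2298256 ≡ 379
5 = 4 + 1, so sig^5 ≡ 379·1527 ≡ 727 (mod 2021)
Since 727 equals the digest 727, verification succeeds.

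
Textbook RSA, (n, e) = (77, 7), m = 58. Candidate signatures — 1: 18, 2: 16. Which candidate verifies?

2

Candidate 1: Squares mod 77: 18^1≡18, 18^2≡16, 18^4≡25; 7 = 4 + 2 + 1, so 18^7 ≡ 25·16·18 ≡ 39 (mod 77)
Candidate 2: Squares mod 77: 16^1≡16, 16^2≡25, 16^4≡9; 7 = 4 + 2 + 1, so 16^7 ≡ 9·25·16 ≡ 58 (mod 77)
  → matches m = 58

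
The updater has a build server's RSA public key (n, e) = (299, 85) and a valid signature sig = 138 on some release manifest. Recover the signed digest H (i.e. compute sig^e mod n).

138

Squares mod 299: sig^1≡138, sig^2≡207, sig^4≡92, sig^8≡92, sig^16≡92, sig^32≡92, sig^64≡92
85 = 64 + 16 + 4 + 1, so sig^85 ≡ 92·92·92·138 ≡ 138 (mod 299)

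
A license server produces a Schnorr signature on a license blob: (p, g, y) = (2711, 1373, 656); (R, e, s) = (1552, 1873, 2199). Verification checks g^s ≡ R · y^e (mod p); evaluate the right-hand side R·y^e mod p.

656^2 = 430336 ≡ 1998
656^4 ≡ 1998^2 = 3992004 ≡ 1412
656^8 ≡ 1412^2 = 1993744 ≡ 1159
656^16 ≡ 1159^2 = 1343281 ≡ 1336
656^32 ≡ 1336^2 = 1784896 ≡ 1058
656^64 ≡ 1058^2 = 1119364 ≡ 2432
656^128 ≡ 2432^2 = 5914624 ≡ 1933
656^256 ≡ 1933^2 = 3736489 ≡ 731
656^512 ≡ 731^2 = 534361 ≡ 294
656^1024 ≡ 294^2 = 86436 ≡ 2395
1873 = 1024 + 512 + 256 + 64 + 16 + 1, so 656^1873 ≡ 2395·294·731·2432·1336·656 ≡ 716 (mod 2711)
R · y^e ≡ 1552·716 = 1111232 ≡ 2433 (mod 2711)

2433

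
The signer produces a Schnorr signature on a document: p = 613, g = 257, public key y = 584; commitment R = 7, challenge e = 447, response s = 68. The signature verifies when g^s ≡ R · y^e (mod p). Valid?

no

g^s mod p:
257^68 mod 613 = 441
R · y^e mod p:
584^447 mod 613 = 545
7·545 = 3815 ≡ 137 (mod 613)
441 ≠ 137; the check fails.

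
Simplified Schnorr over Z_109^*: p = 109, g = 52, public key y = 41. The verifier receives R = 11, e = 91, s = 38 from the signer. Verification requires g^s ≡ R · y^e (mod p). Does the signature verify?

g^s mod p:
Squares mod 109: 52^1≡52, 52^2≡88, 52^4≡5, 52^8≡25, 52^16≡80, 52^32≡78
38 = 32 + 4 + 2, so 52^38 ≡ 78·5·88 ≡ 94 (mod 109)
R · y^e mod p:
Squares mod 109: 41^1≡41, 41^2≡46, 41^4≡45, 41^8≡63, 41^16≡45, 41^32≡63, 41^64≡45
91 = 64 + 16 + 8 + 2 + 1, so 41^91 ≡ 45·45·63·46·41 ≡ 68 (mod 109)
11·68 = 748 ≡ 94 (mod 109)
94 ≡ 94 (mod 109); signature holds.

verifies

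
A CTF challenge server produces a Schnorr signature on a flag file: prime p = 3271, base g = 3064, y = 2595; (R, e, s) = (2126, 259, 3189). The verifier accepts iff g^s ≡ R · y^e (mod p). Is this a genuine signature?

genuine

g^s mod p:
3064^2 = 9388096 ≡ 326
3064^4 ≡ 326^2 = 106276 ≡ 1604
3064^8 ≡ 1604^2 = 2572816 ≡ 1810
3064^16 ≡ 1810^2 = 3276100 ≡ 1829
3064^32 ≡ 1829^2 = 3345241 ≡ 2279
3064^64 ≡ 2279^2 = 5193841 ≡ 2764
3064^128 ≡ 2764^2 = 7639696 ≡ 1911
3064^256 ≡ 1911^2 = 3651921 ≡ 1485
3064^512 ≡ 1485^2 = 2205225 ≡ 571
3064^1024 ≡ 571^2 = 326041 ≡ 2212
3064^2048 ≡ 2212^2 = 4892944 ≡ 2799
3189 = 2048 + 1024 + 64 + 32 + 16 + 4 + 1, so 3064^3189 ≡ 2799·2212·2764·2279·1829·1604·3064 ≡ 3016 (mod 3271)
R · y^e mod p:
2595^2 = 6734025 ≡ 2307
2595^4 ≡ 2307^2 = 5322249 ≡ 332
2595^8 ≡ 332^2 = 110224 ≡ 2281
2595^16 ≡ 2281^2 = 5202961 ≡ 2071
2595^32 ≡ 2071^2 = 4289041 ≡ 760
2595^64 ≡ 760^2 = 577600 ≡ 1904
2595^128 ≡ 1904^2 = 3625216 ≡ 948
2595^256 ≡ 948^2 = 898704 ≡ 2450
259 = 256 + 2 + 1, so 2595^259 ≡ 2450·2307·2595 ≡ 1700 (mod 3271)
2126·1700 = 3614200 ≡ 3016 (mod 3271)
3016 ≡ 3016 (mod 3271); signature holds.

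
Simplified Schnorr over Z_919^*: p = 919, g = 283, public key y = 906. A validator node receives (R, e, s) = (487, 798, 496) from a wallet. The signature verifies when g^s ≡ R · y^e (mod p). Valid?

g^s mod p:
283^2 = 80089 ≡ 136
283^4 ≡ 136^2 = 18496 ≡ 116
283^8 ≡ 116^2 = 13456 ≡ 590
283^16 ≡ 590^2 = 348100 ≡ 718
283^32 ≡ 718^2 = 515524 ≡ 884
283^64 ≡ 884^2 = 781456 ≡ 306
283^128 ≡ 306^2 = 93636 ≡ 817
283^256 ≡ 817^2 = 667489 ≡ 295
496 = 256 + 128 + 64 + 32 + 16, so 283^496 ≡ 295·817·306·884·718 ≡ 230 (mod 919)
R · y^e mod p:
906^2 = 820836 ≡ 169
906^4 ≡ 169^2 = 28561 ≡ 72
906^8 ≡ 72^2 = 5184 ≡ 589
906^16 ≡ 589^2 = 346921 ≡ 458
906^32 ≡ 458^2 = 209764 ≡ 232
906^64 ≡ 232^2 = 53824 ≡ 522
906^128 ≡ 522^2 = 272484 ≡ 460
906^256 ≡ 460^2 = 211600 ≡ 230
906^512 ≡ 230^2 = 52900 ≡ 517
798 = 512 + 256 + 16 + 8 + 4 + 2, so 906^798 ≡ 517·230·458·589·72·169 ≡ 259 (mod 919)
487·259 = 126133 ≡ 230 (mod 919)
230 ≡ 230 (mod 919); signature holds.

yes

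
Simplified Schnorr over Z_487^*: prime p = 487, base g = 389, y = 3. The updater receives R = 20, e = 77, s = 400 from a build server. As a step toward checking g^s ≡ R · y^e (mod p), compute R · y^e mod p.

286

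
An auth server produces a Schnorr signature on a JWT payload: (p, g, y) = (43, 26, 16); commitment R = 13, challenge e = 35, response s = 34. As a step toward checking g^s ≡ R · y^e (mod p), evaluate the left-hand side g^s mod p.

13

26^2 = 676 ≡ 31
26^4 ≡ 31^2 = 961 ≡ 15
26^8 ≡ 15^2 = 225 ≡ 10
26^16 ≡ 10^2 = 100 ≡ 14
26^32 ≡ 14^2 = 196 ≡ 24
34 = 32 + 2, so 26^34 ≡ 24·31 ≡ 13 (mod 43)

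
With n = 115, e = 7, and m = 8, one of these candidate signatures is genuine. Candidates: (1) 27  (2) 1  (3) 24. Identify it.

Candidate 1: Squares mod 115: 27^1≡27, 27^2≡39, 27^4≡26; 7 = 4 + 2 + 1, so 27^7 ≡ 26·39·27 ≡ 8 (mod 115)
  → matches m = 8
Candidate 2: Squares mod 115: 1^1≡1, 1^2≡1, 1^4≡1; 7 = 4 + 2 + 1, so 1^7 ≡ 1·1·1 ≡ 1 (mod 115)
Candidate 3: Squares mod 115: 24^1≡24, 24^2≡1, 24^4≡1; 7 = 4 + 2 + 1, so 24^7 ≡ 1·1·24 ≡ 24 (mod 115)

1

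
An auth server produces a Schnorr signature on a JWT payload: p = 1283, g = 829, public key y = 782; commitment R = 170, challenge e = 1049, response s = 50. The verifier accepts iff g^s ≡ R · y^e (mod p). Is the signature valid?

valid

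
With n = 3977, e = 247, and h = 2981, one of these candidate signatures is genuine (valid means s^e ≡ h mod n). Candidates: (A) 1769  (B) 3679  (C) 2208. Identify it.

A

Candidate A: Squares mod 3977: 1769^1≡1769, 1769^2≡3439, 1769^4≡3100, 1769^8≡1568, 1769^16≡838, 1769^32≡2292, 1769^64≡3624, 1769^128≡1322; 247 = 128 + 64 + 32 + 16 + 4 + 2 + 1, so 1769^247 ≡ 1322·3624·2292·838·3100·3439·1769 ≡ 2981 (mod 3977)
  → matches h = 2981
Candidate B: Squares mod 3977: 3679^1≡3679, 3679^2≡1310, 3679^4≡2013, 3679^8≡3583, 3679^16≡133, 3679^32≡1781, 3679^64≡2292, 3679^128≡3624; 247 = 128 + 64 + 32 + 16 + 4 + 2 + 1, so 3679^247 ≡ 3624·2292·1781·133·2013·1310·3679 ≡ 498 (mod 3977)
Candidate C: Squares mod 3977: 2208^1≡2208, 2208^2≡3439, 2208^4≡3100, 2208^8≡1568, 2208^16≡838, 2208^32≡2292, 2208^64≡3624, 2208^128≡1322; 247 = 128 + 64 + 32 + 16 + 4 + 2 + 1, so 2208^247 ≡ 1322·3624·2292·838·3100·3439·2208 ≡ 996 (mod 3977)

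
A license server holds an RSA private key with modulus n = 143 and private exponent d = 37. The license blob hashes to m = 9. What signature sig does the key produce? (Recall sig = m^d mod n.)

m^2 ≡ 9^2 = 81
m^4 ≡ 81^2 = 6561 ≡ 126
m^8 ≡ 126^2 = 15876 ≡ 3
m^16 ≡ 3^2 = 9
m^32 ≡ 9^2 = 81
37 = 32 + 4 + 1, so m^37 ≡ 81·126·9 ≡ 48 (mod 143)

48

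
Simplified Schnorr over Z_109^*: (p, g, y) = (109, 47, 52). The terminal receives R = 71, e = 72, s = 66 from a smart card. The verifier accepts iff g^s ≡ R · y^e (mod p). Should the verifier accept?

accept

g^s mod p:
47^2 = 2209 ≡ 29
47^4 ≡ 29^2 = 841 ≡ 78
47^8 ≡ 78^2 = 6084 ≡ 89
47^16 ≡ 89^2 = 7921 ≡ 73
47^32 ≡ 73^2 = 5329 ≡ 97
47^64 ≡ 97^2 = 9409 ≡ 35
66 = 64 + 2, so 47^66 ≡ 35·29 ≡ 34 (mod 109)
R · y^e mod p:
52^2 = 2704 ≡ 88
52^4 ≡ 88^2 = 7744 ≡ 5
52^8 ≡ 5^2 = 25
52^16 ≡ 25^2 = 625 ≡ 80
52^32 ≡ 80^2 = 6400 ≡ 78
52^64 ≡ 78^2 = 6084 ≡ 89
72 = 64 + 8, so 52^72 ≡ 89·25 ≡ 45 (mod 109)
71·45 = 3195 ≡ 34 (mod 109)
34 ≡ 34 (mod 109); signature holds.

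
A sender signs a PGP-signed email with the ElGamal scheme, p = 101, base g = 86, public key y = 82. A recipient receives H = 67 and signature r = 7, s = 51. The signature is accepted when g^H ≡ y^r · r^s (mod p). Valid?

yes

Left side g^H mod p:
Squares mod 101: 86^1≡86, 86^2≡23, 86^4≡24, 86^8≡71, 86^16≡92, 86^32≡81, 86^64≡97
67 = 64 + 2 + 1, so 86^67 ≡ 97·23·86 ≡ 67 (mod 101)
Right side y^r · r^s mod p:
Squares mod 101: 82^1≡82, 82^2≡58, 82^4≡31
7 = 4 + 2 + 1, so 82^7 ≡ 31·58·82 ≡ 77 (mod 101)
Squares mod 101: 7^1≡7, 7^2≡49, 7^4≡78, 7^8≡24, 7^16≡71, 7^32≡92
51 = 32 + 16 + 2 + 1, so 7^51 ≡ 92·71·49·7 ≡ 94 (mod 101)
77·94 = 7238 ≡ 67 (mod 101)
67 ≡ 67 (mod 101), so the signature is genuine.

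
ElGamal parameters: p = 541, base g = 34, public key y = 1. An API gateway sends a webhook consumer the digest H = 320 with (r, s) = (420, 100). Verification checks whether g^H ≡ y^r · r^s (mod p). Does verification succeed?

Left side g^H mod p:
34^2 = 1156 ≡ 74
34^4 ≡ 74^2 = 5476 ≡ 66
34^8 ≡ 66^2 = 4356 ≡ 28
34^16 ≡ 28^2 = 784 ≡ 243
34^32 ≡ 243^2 = 59049 ≡ 80
34^64 ≡ 80^2 = 6400 ≡ 449
34^128 ≡ 449^2 = 201601 ≡ 349
34^256 ≡ 349^2 = 121801 ≡ 76
320 = 256 + 64, so 34^320 ≡ 76·449 ≡ 41 (mod 541)
Right side y^r · r^s mod p:
1^2 = 1
1^4 ≡ 1^2 = 1
1^8 ≡ 1^2 = 1
1^16 ≡ 1^2 = 1
1^32 ≡ 1^2 = 1
1^64 ≡ 1^2 = 1
1^128 ≡ 1^2 = 1
1^256 ≡ 1^2 = 1
420 = 256 + 128 + 32 + 4, so 1^420 ≡ 1·1·1·1 ≡ 1 (mod 541)
420^2 = 176400 ≡ 34
420^4 ≡ 34^2 = 1156 ≡ 74
420^8 ≡ 74^2 = 5476 ≡ 66
420^16 ≡ 66^2 = 4356 ≡ 28
420^32 ≡ 28^2 = 784 ≡ 243
420^64 ≡ 243^2 = 59049 ≡ 80
100 = 64 + 32 + 4, so 420^100 ≡ 80·243·74 ≡ 41 (mod 541)
1·41 = 41 ≡ 41 (mod 541)
41 ≡ 41 (mod 541), so the signature is genuine.

passes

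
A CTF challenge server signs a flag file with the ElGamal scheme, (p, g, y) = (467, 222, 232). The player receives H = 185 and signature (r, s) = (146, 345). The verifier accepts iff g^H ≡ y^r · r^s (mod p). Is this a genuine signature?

forged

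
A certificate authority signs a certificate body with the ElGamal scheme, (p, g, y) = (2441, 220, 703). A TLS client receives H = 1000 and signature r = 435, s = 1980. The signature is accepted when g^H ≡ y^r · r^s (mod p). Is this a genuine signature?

genuine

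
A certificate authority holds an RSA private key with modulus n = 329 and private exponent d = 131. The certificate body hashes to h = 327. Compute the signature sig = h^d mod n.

h^2 ≡ 327^2 = 106929 ≡ 4
h^4 ≡ 4^2 = 16
h^8 ≡ 16^2 = 256
h^16 ≡ 256^2 = 65536 ≡ 65
h^32 ≡ 65^2 = 4225 ≡ 277
h^64 ≡ 277^2 = 76729 ≡ 72
h^128 ≡ 72^2 = 5184 ≡ 249
131 = 128 + 2 + 1, so h^131 ≡ 249·4·327 ≡ 311 (mod 329)

311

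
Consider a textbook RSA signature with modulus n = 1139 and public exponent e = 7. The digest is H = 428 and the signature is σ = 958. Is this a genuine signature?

forged

Squares mod 1139: σ^1≡958, σ^2≡869, σ^4≡4
7 = 4 + 2 + 1, so σ^7 ≡ 4·869·958 ≡ 711 (mod 1139)
711 ≠ 428, so verification fails.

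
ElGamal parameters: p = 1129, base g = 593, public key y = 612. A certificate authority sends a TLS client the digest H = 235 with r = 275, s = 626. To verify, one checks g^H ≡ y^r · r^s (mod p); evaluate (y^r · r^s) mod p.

Squares mod 1129: 612^1≡612, 612^2≡845, 612^4≡497, 612^8≡887, 612^16≡985, 612^32≡414, 612^64≡917, 612^128≡913, 612^256≡367
275 = 256 + 16 + 2 + 1, so 612^275 ≡ 367·985·845·612 ≡ 51 (mod 1129)
Squares mod 1129: 275^1≡275, 275^2≡1111, 275^4≡324, 275^8≡1108, 275^16≡441, 275^32≡293, 275^64≡45, 275^128≡896, 275^256≡97, 275^512≡377
626 = 512 + 64 + 32 + 16 + 2, so 275^626 ≡ 377·45·293·441·1111 ≡ 567 (mod 1129)
y^r · r^s ≡ 51·567 = 28917 ≡ 692 (mod 1129)

692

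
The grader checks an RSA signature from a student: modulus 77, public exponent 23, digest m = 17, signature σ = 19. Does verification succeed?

Squares mod 77: σ^1≡19, σ^2≡53, σ^4≡37, σ^8≡60, σ^16≡58
23 = 16 + 4 + 2 + 1, so σ^23 ≡ 58·37·53·19 ≡ 17 (mod 77)
Since 17 equals the digest 17, verification succeeds.

passes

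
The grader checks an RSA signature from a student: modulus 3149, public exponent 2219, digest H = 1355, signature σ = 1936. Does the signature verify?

does not verify

Squares mod 3149: σ^1≡1936, σ^2≡786, σ^4≡592, σ^8≡925, σ^16≡2246, σ^32≡2967, σ^64≡1634, σ^128≡2753, σ^256≡2515, σ^512≡2033, σ^1024≡1601, σ^2048≡3064
2219 = 2048 + 128 + 32 + 8 + 2 + 1, so σ^2219 ≡ 3064·2753·2967·925·786·1936 ≡ 2131 (mod 3149)
2131 ≠ 1355, so verification fails.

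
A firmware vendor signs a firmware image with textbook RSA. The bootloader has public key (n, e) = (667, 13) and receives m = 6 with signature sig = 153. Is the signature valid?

Squares mod 667: sig^1≡153, sig^2≡64, sig^4≡94, sig^8≡165
13 = 8 + 4 + 1, so sig^13 ≡ 165·94·153 ≡ 511 (mod 667)
The recovered value 511 does not match the digest 6.

invalid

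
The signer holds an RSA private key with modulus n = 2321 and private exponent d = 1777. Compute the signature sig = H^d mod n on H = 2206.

1449

H^2 ≡ 2206^2 = 4866436 ≡ 1620
H^4 ≡ 1620^2 = 2624400 ≡ 1670
H^8 ≡ 1670^2 = 2788900 ≡ 1379
H^16 ≡ 1379^2 = 1901641 ≡ 742
H^32 ≡ 742^2 = 550564 ≡ 487
H^64 ≡ 487^2 = 237169 ≡ 427
H^128 ≡ 427^2 = 182329 ≡ 1291
H^256 ≡ 1291^2 = 1666681 ≡ 203
H^512 ≡ 203^2 = 41209 ≡ 1752
H^1024 ≡ 1752^2 = 3069504 ≡ 1142
1777 = 1024 + 512 + 128 + 64 + 32 + 16 + 1, so H^1777 ≡ 1142·1752·1291·427·487·742·2206 ≡ 1449 (mod 2321)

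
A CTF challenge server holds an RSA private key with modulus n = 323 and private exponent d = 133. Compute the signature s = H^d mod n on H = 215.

180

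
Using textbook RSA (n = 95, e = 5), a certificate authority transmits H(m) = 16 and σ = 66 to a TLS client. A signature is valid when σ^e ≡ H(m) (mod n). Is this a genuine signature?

Squares mod 95: σ^1≡66, σ^2≡81, σ^4≡6
5 = 4 + 1, so σ^5 ≡ 6·66 ≡ 16 (mod 95)
σ^5 mod 95 = 16 matches H(m).

genuine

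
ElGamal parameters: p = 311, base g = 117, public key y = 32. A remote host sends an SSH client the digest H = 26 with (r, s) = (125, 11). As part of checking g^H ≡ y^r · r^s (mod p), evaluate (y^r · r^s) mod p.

Squares mod 311: 32^1≡32, 32^2≡91, 32^4≡195, 32^8≡83, 32^16≡47, 32^32≡32, 32^64≡91
125 = 64 + 32 + 16 + 8 + 4 + 1, so 32^125 ≡ 91·32·47·83·195·32 ≡ 32 (mod 311)
Squares mod 311: 125^1≡125, 125^2≡75, 125^4≡27, 125^8≡107
11 = 8 + 2 + 1, so 125^11 ≡ 107·75·125 ≡ 150 (mod 311)
y^r · r^s ≡ 32·150 = 4800 ≡ 135 (mod 311)

135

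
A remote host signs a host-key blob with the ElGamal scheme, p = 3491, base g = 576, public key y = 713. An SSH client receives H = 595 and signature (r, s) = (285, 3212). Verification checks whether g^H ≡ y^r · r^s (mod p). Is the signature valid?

invalid

Left side g^H mod p:
576^2 = 331776 ≡ 131
576^4 ≡ 131^2 = 17161 ≡ 3197
576^8 ≡ 3197^2 = 10220809 ≡ 2652
576^16 ≡ 2652^2 = 7033104 ≡ 2230
576^32 ≡ 2230^2 = 4972900 ≡ 1716
576^64 ≡ 1716^2 = 2944656 ≡ 1743
576^128 ≡ 1743^2 = 3038049 ≡ 879
576^256 ≡ 879^2 = 772641 ≡ 1130
576^512 ≡ 1130^2 = 1276900 ≡ 2685
595 = 512 + 64 + 16 + 2 + 1, so 576^595 ≡ 2685·1743·2230·131·576 ≡ 1728 (mod 3491)
Right side y^r · r^s mod p:
713^2 = 508369 ≡ 2174
713^4 ≡ 2174^2 = 4726276 ≡ 2953
713^8 ≡ 2953^2 = 8720209 ≡ 3182
713^16 ≡ 3182^2 = 10125124 ≡ 1224
713^32 ≡ 1224^2 = 1498176 ≡ 537
713^64 ≡ 537^2 = 288369 ≡ 2107
713^128 ≡ 2107^2 = 4439449 ≡ 2388
713^256 ≡ 2388^2 = 5702544 ≡ 1741
285 = 256 + 16 + 8 + 4 + 1, so 713^285 ≡ 1741·1224·3182·2953·713 ≡ 169 (mod 3491)
285^2 = 81225 ≡ 932
285^4 ≡ 932^2 = 868624 ≡ 2856
285^8 ≡ 2856^2 = 8156736 ≡ 1760
285^16 ≡ 1760^2 = 3097600 ≡ 1083
285^32 ≡ 1083^2 = 1172889 ≡ 3404
285^64 ≡ 3404^2 = 11587216 ≡ 587
285^128 ≡ 587^2 = 344569 ≡ 2451
285^256 ≡ 2451^2 = 6007401 ≡ 2881
285^512 ≡ 2881^2 = 8300161 ≡ 2054
285^1024 ≡ 2054^2 = 4218916 ≡ 1788
285^2048 ≡ 1788^2 = 3196944 ≡ 2679
3212 = 2048 + 1024 + 128 + 8 + 4, so 285^3212 ≡ 2679·1788·2451·1760·2856 ≡ 1782 (mod 3491)
169·1782 = 301158 ≡ 932 (mod 3491)
1728 ≠ 932, so verification fails.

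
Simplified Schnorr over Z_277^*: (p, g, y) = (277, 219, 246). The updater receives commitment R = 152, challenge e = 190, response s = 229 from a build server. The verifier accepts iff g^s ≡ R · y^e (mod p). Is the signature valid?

valid

g^s mod p:
219^2 = 47961 ≡ 40
219^4 ≡ 40^2 = 1600 ≡ 215
219^8 ≡ 215^2 = 46225 ≡ 243
219^16 ≡ 243^2 = 59049 ≡ 48
219^32 ≡ 48^2 = 2304 ≡ 88
219^64 ≡ 88^2 = 7744 ≡ 265
219^128 ≡ 265^2 = 70225 ≡ 144
229 = 128 + 64 + 32 + 4 + 1, so 219^229 ≡ 144·265·88·215·219 ≡ 232 (mod 277)
R · y^e mod p:
246^2 = 60516 ≡ 130
246^4 ≡ 130^2 = 16900 ≡ 3
246^8 ≡ 3^2 = 9
246^16 ≡ 9^2 = 81
246^32 ≡ 81^2 = 6561 ≡ 190
246^64 ≡ 190^2 = 36100 ≡ 90
246^128 ≡ 90^2 = 8100 ≡ 67
190 = 128 + 32 + 16 + 8 + 4 + 2, so 246^190 ≡ 67·190·81·9·3·130 ≡ 89 (mod 277)
152·89 = 13528 ≡ 232 (mod 277)
232 ≡ 232 (mod 277); signature holds.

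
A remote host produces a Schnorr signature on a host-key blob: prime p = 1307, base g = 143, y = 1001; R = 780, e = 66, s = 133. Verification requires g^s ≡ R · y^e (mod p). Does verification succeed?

g^s mod p:
143^2 = 20449 ≡ 844
143^4 ≡ 844^2 = 712336 ≡ 21
143^8 ≡ 21^2 = 441
143^16 ≡ 441^2 = 194481 ≡ 1045
143^32 ≡ 1045^2 = 1092025 ≡ 680
143^64 ≡ 680^2 = 462400 ≡ 1029
143^128 ≡ 1029^2 = 1058841 ≡ 171
133 = 128 + 4 + 1, so 143^133 ≡ 171·21·143 ≡ 1169 (mod 1307)
R · y^e mod p:
1001^2 = 1002001 ≡ 839
1001^4 ≡ 839^2 = 703921 ≡ 755
1001^8 ≡ 755^2 = 570025 ≡ 173
1001^16 ≡ 173^2 = 29929 ≡ 1175
1001^32 ≡ 1175^2 = 1380625 ≡ 433
1001^64 ≡ 433^2 = 187489 ≡ 588
66 = 64 + 2, so 1001^66 ≡ 588·839 ≡ 593 (mod 1307)
780·593 = 462540 ≡ 1169 (mod 1307)
1169 ≡ 1169 (mod 1307); signature holds.

passes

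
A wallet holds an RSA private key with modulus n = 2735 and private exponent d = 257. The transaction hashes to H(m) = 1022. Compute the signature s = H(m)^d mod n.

Squares mod 2735: (H(m))^1≡1022, (H(m))^2≡2449, (H(m))^4≡2481, (H(m))^8≡1611, (H(m))^16≡2541, (H(m))^32≡2081, (H(m))^64≡1056, (H(m))^128≡1991, (H(m))^256≡1066
257 = 256 + 1, so (H(m))^257 ≡ 1066·1022 ≡ 922 (mod 2735)

922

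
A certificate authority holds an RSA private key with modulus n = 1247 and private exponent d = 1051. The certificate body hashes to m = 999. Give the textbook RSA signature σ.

999

m^2 ≡ 999^2 = 998001 ≡ 401
m^4 ≡ 401^2 = 160801 ≡ 1185
m^8 ≡ 1185^2 = 1404225 ≡ 103
m^16 ≡ 103^2 = 10609 ≡ 633
m^32 ≡ 633^2 = 400689 ≡ 402
m^64 ≡ 402^2 = 161604 ≡ 741
m^128 ≡ 741^2 = 549081 ≡ 401
m^256 ≡ 401^2 = 160801 ≡ 1185
m^512 ≡ 1185^2 = 1404225 ≡ 103
m^1024 ≡ 103^2 = 10609 ≡ 633
1051 = 1024 + 16 + 8 + 2 + 1, so m^1051 ≡ 633·633·103·401·999 ≡ 999 (mod 1247)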